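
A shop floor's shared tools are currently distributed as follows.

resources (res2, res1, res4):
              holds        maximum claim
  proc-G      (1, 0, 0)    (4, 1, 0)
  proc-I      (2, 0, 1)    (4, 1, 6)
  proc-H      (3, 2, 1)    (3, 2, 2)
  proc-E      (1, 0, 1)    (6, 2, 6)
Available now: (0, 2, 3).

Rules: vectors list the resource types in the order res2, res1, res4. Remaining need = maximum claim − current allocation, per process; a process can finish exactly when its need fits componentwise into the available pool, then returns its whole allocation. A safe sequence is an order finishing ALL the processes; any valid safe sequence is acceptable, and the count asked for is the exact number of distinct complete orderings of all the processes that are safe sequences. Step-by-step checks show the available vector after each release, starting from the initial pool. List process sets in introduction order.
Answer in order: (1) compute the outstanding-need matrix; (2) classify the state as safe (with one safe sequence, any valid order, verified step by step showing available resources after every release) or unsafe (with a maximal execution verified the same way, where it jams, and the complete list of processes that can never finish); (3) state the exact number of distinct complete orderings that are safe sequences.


(1) Outstanding need per process (order res2, res1, res4):
  proc-G: (3, 1, 0)
  proc-I: (2, 1, 5)
  proc-H: (0, 0, 1)
  proc-E: (5, 2, 5)
(2) The state is UNSAFE.
Key observation: even finishing proc-H, proc-G leaves just (4, 4, 4) free — too little res4 for any of the remaining processes.
Going as far as possible: proc-H, proc-G; after that, nothing fits. Verifying each step:
  pool = (0, 2, 3)
  proc-H needs (0, 0, 1) <= (0, 2, 3) -> finishes; pool += (3, 2, 1) = (3, 4, 4)
  proc-G needs (3, 1, 0) <= (3, 4, 4) -> finishes; pool += (1, 0, 0) = (4, 4, 4)
  proc-I cannot run: need (2, 1, 5) vs free (4, 4, 4) (insufficient res4)
  proc-E cannot run: need (5, 2, 5) vs free (4, 4, 4) (insufficient res2 and res4)
Processes that can never finish: proc-I and proc-E.
(3) Precisely 0 of the possible complete orderings are safe sequences.


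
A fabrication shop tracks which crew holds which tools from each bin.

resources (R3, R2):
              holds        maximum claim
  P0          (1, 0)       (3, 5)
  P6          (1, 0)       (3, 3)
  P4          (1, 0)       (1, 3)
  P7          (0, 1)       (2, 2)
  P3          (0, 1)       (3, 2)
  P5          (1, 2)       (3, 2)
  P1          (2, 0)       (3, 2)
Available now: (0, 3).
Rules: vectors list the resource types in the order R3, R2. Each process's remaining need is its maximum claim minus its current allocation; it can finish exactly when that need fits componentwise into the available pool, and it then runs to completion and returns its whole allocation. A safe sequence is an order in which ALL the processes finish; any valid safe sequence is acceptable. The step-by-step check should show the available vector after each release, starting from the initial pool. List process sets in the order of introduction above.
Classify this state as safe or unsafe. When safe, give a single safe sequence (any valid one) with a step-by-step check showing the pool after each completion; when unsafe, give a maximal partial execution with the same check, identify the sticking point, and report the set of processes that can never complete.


The state is SAFE; one workable sequence: P4, P1, P5, P7, P0, P3, P6.
Key observation: at P4 the run first touches a limit — (0, 3) against (0, 3), exact on a resource it actually requests.
Verifying each step:
  pool = (0, 3)
  P4: need (0, 3) fits (0, 3); releases (1, 0), pool now (1, 3)
  P1: need (1, 2) fits (1, 3); releases (2, 0), pool now (3, 3)
  P5: need (2, 0) fits (3, 3); releases (1, 2), pool now (4, 5)
  P7: need (2, 1) fits (4, 5); releases (0, 1), pool now (4, 6)
  P0: need (2, 5) fits (4, 6); releases (1, 0), pool now (5, 6)
  P3: need (3, 1) fits (5, 6); releases (0, 1), pool now (5, 7)
  P6: need (2, 3) fits (5, 7); releases (1, 0), pool now (6, 7)


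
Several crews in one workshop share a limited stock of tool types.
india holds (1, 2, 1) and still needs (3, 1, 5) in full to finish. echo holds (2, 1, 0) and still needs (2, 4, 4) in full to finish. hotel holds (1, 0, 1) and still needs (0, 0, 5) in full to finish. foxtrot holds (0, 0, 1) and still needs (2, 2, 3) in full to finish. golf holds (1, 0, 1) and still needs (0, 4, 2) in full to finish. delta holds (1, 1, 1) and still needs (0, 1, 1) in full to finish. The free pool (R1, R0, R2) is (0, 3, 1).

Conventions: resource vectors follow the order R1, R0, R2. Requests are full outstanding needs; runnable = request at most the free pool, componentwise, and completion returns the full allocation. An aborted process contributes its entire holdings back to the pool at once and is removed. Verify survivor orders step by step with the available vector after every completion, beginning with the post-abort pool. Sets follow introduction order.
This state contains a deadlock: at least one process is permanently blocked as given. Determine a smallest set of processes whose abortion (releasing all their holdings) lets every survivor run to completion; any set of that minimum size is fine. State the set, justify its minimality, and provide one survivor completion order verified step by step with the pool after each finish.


Abort india.
Key observation: no ordering could ever have run hotel before the abort of india; with (1, 2, 1) back in the pool it fits at step 5.
Minimality: the empty abort set fails — the state is deadlocked as it stands.
One survivor order: golf, delta, echo, foxtrot, hotel. Check, step by step (post-abort pool first):
  pool = (1, 5, 2)
  run golf (needs (0, 4, 2), free (1, 5, 2)); after release of (1, 0, 1) the pool is (2, 5, 3)
  run delta (needs (0, 1, 1), free (2, 5, 3)); after release of (1, 1, 1) the pool is (3, 6, 4)
  run echo (needs (2, 4, 4), free (3, 6, 4)); after release of (2, 1, 0) the pool is (5, 7, 4)
  run foxtrot (needs (2, 2, 3), free (5, 7, 4)); after release of (0, 0, 1) the pool is (5, 7, 5)
  run hotel (needs (0, 0, 5), free (5, 7, 5)); after release of (1, 0, 1) the pool is (6, 7, 6)


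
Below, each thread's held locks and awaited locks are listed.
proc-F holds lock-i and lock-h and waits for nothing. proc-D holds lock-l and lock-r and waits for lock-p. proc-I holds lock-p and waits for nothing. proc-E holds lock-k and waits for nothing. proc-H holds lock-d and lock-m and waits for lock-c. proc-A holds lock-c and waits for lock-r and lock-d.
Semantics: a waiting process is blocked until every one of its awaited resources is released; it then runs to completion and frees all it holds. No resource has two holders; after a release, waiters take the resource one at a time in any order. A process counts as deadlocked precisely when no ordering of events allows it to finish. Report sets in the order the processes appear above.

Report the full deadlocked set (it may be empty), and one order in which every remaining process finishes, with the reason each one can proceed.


Deadlocked: proc-H and proc-A.
Key observation: the wait chain closes on itself along proc-H -> proc-A -> proc-H; no other process is dragged down with it.
The rest can finish in the order proc-E, proc-I, proc-F, proc-D.
Walking it through:
  run proc-E (it waits on nothing); releases lock-k
  run proc-I (it waits on nothing); releases lock-p
  run proc-F (it waits on nothing); releases lock-i and lock-h
  proc-D: everything it awaited (lock-p) is free; runs, freeing lock-l and lock-r


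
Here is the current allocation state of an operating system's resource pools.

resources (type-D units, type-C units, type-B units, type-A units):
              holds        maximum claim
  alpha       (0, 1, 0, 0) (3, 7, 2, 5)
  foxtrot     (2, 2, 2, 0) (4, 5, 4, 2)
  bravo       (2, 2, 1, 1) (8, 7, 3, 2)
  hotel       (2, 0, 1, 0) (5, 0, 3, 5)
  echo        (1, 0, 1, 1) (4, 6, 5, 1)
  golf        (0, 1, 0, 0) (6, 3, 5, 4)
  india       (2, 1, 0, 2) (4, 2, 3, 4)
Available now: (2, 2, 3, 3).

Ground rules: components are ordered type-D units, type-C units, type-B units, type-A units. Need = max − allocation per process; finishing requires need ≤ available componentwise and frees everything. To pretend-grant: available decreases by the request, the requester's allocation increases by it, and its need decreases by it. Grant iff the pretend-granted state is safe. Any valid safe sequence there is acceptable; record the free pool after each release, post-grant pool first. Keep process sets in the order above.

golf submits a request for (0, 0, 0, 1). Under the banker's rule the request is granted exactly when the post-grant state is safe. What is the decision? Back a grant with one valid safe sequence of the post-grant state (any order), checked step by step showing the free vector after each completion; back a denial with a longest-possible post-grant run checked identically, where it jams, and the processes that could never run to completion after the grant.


GRANT — the state after the grant stays safe, e.g. via india, foxtrot, bravo, echo, hotel, golf, alpha.
Key observation: granting shrinks the pool to (2, 2, 3, 2), yet india still fits and the chain goes through.
Step-by-step check of the post-grant state:
  pool = (2, 2, 3, 2)
  run india (needs (2, 1, 3, 2), free (2, 2, 3, 2)); after release of (2, 1, 0, 2) the pool is (4, 3, 3, 4)
  run foxtrot (needs (2, 3, 2, 2), free (4, 3, 3, 4)); after release of (2, 2, 2, 0) the pool is (6, 5, 5, 4)
  run bravo (needs (6, 5, 2, 1), free (6, 5, 5, 4)); after release of (2, 2, 1, 1) the pool is (8, 7, 6, 5)
  run echo (needs (3, 6, 4, 0), free (8, 7, 6, 5)); after release of (1, 0, 1, 1) the pool is (9, 7, 7, 6)
  run hotel (needs (3, 0, 2, 5), free (9, 7, 7, 6)); after release of (2, 0, 1, 0) the pool is (11, 7, 8, 6)
  run golf (needs (6, 2, 5, 3), free (11, 7, 8, 6)); after release of (0, 1, 0, 1) the pool is (11, 8, 8, 7)
  run alpha (needs (3, 6, 2, 5), free (11, 8, 8, 7)); after release of (0, 1, 0, 0) the pool is (11, 9, 8, 7)


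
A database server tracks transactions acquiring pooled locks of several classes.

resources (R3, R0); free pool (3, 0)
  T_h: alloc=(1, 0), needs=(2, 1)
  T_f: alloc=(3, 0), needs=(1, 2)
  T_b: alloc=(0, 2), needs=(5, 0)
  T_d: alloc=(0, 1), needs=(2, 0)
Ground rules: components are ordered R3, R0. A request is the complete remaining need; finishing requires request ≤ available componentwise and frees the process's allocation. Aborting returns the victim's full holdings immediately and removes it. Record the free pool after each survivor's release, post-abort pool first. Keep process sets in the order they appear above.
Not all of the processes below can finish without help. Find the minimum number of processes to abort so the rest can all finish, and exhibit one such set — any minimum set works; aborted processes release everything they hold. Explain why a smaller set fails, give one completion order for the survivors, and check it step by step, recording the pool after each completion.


The answer: abort T_b.
Key observation: aborting T_b returns (0, 2), and T_f — hopeless before — runs at step 3 with the returned capacity in the pool.
No smaller set exists: with zero aborts the deadlock remains.
The survivors complete as T_h, T_d, T_f. Check, step by step (starting from the post-abort pool):
  pool = (3, 2)
  T_h: need (2, 1) fits (3, 2); releases (1, 0), pool now (4, 2)
  T_d: need (2, 0) fits (4, 2); releases (0, 1), pool now (4, 3)
  T_f: need (1, 2) fits (4, 3); releases (3, 0), pool now (7, 3)


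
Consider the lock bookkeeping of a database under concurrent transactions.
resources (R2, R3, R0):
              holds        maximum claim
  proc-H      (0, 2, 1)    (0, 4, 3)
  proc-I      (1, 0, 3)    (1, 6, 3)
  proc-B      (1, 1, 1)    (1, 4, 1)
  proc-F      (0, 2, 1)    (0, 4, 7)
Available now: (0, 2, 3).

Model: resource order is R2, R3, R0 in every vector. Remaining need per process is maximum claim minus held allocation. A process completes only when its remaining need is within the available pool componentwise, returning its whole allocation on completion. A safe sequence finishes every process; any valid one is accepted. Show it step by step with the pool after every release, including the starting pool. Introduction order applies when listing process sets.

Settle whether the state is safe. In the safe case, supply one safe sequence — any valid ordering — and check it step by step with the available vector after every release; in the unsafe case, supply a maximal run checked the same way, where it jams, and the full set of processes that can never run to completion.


UNSAFE.
Key observation: after proc-H, proc-B the pool peaks at (1, 5, 5), and each blocked process is short somewhere: proc-I on R3; proc-F on R0.
Going as far as possible: proc-H, proc-B; after that, nothing fits. Walking it through:
  pool = (0, 2, 3)
  run proc-H (needs (0, 2, 2), free (0, 2, 3)); after release of (0, 2, 1) the pool is (0, 4, 4)
  run proc-B (needs (0, 3, 0), free (0, 4, 4)); after release of (1, 1, 1) the pool is (1, 5, 5)
  proc-I still needs (0, 6, 0) but only (1, 5, 5) is free — short on R3
  proc-F still needs (0, 2, 6) but only (1, 5, 5) is free — short on R0
Never able to finish: proc-I and proc-F.


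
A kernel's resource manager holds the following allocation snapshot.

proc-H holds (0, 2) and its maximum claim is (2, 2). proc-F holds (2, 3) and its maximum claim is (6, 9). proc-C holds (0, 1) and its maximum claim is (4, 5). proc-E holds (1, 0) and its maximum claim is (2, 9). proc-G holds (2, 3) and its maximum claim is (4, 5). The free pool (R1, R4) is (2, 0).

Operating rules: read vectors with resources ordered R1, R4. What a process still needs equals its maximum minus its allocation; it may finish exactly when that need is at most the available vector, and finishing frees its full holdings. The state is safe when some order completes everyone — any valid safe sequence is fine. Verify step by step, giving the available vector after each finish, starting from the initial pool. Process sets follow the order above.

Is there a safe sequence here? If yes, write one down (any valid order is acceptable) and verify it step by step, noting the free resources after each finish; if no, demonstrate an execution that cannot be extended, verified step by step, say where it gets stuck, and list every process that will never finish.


SAFE, for example via the order proc-H, proc-G, proc-C, proc-F, proc-E.
Key observation: proc-H marks the first exact bind of the order: its need (2, 0) fits the free (2, 0) with zero slack on a requested resource.
Walking it through:
  pool = (2, 0)
  proc-H needs (2, 0) <= (2, 0) -> finishes; pool += (0, 2) = (2, 2)
  proc-G needs (2, 2) <= (2, 2) -> finishes; pool += (2, 3) = (4, 5)
  proc-C needs (4, 4) <= (4, 5) -> finishes; pool += (0, 1) = (4, 6)
  proc-F needs (4, 6) <= (4, 6) -> finishes; pool += (2, 3) = (6, 9)
  proc-E needs (1, 9) <= (6, 9) -> finishes; pool += (1, 0) = (7, 9)


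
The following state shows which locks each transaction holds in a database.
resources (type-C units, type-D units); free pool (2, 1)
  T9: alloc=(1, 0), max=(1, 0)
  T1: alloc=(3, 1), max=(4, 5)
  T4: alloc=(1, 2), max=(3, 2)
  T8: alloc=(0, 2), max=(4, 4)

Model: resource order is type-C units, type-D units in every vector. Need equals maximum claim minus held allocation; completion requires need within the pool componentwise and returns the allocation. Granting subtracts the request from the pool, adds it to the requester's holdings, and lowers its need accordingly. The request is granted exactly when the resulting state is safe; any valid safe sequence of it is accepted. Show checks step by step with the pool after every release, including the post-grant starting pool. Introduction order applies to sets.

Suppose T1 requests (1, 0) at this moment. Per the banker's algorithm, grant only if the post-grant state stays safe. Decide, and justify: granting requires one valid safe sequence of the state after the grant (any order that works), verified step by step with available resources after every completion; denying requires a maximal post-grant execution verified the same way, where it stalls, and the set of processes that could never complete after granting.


DENY. Granting would leave the state unsafe.
Key observation: after T9, T4 the pool peaks at (3, 3), and each blocked process is short somewhere: T1 on type-D units; T8 on type-C units.
On the post-grant state, T9, T4 is a maximal run — nothing extends it. Walking it through:
  pool = (1, 1)
  T9 needs (0, 0) <= (1, 1) -> finishes; pool += (1, 0) = (2, 1)
  T4 needs (2, 0) <= (2, 1) -> finishes; pool += (1, 2) = (3, 3)
  T1 cannot run: need (0, 4) vs free (3, 3) (insufficient type-D units)
  T8 cannot run: need (4, 2) vs free (3, 3) (insufficient type-C units)
Post-grant, the permanently blocked set is T1 and T8.


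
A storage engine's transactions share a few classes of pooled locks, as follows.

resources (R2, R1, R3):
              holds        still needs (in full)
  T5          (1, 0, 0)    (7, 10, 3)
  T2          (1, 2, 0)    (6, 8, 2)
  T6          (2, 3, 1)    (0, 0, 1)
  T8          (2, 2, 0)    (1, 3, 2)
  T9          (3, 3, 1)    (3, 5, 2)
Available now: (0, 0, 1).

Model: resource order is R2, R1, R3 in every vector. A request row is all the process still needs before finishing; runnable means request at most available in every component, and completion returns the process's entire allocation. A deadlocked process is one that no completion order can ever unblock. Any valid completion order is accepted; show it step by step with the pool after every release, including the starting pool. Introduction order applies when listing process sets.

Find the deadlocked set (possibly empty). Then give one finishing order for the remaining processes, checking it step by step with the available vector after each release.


Nothing here is deadlocked.
Key observation: no deadlock: T6 fits now, and the freed resources carry the rest through.
The rest can finish in the order T6, T8, T9, T2, T5. Step-by-step check:
  pool = (0, 0, 1)
  T6 needs (0, 0, 1) <= (0, 0, 1) -> finishes; pool += (2, 3, 1) = (2, 3, 2)
  T8 needs (1, 3, 2) <= (2, 3, 2) -> finishes; pool += (2, 2, 0) = (4, 5, 2)
  T9 needs (3, 5, 2) <= (4, 5, 2) -> finishes; pool += (3, 3, 1) = (7, 8, 3)
  T2 needs (6, 8, 2) <= (7, 8, 3) -> finishes; pool += (1, 2, 0) = (8, 10, 3)
  T5 needs (7, 10, 3) <= (8, 10, 3) -> finishes; pool += (1, 0, 0) = (9, 10, 3)


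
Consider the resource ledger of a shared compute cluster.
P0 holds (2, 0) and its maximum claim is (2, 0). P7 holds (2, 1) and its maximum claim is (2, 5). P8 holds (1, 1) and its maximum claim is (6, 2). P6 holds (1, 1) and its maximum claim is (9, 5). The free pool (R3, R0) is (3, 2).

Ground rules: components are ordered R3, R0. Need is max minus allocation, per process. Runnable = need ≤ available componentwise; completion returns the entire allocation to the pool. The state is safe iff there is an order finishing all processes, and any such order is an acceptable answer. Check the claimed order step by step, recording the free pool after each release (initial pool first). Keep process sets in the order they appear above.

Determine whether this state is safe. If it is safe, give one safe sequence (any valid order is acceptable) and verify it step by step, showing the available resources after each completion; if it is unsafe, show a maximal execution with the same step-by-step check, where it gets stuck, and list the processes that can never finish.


UNSAFE.
Key observation: the pool after P0, P8 is (6, 3); every surviving request exceeds it in R0, so progress ends there.
Going as far as possible: P0, P8; after that, nothing fits. Walking it through:
  pool = (3, 2)
  run P0 (needs (0, 0), free (3, 2)); after release of (2, 0) the pool is (5, 2)
  run P8 (needs (5, 1), free (5, 2)); after release of (1, 1) the pool is (6, 3)
  P7 cannot run: need (0, 4) vs free (6, 3) (insufficient R0)
  P6 cannot run: need (8, 4) vs free (6, 3) (insufficient R3 and R0)
Processes that can never finish: P7 and P6.


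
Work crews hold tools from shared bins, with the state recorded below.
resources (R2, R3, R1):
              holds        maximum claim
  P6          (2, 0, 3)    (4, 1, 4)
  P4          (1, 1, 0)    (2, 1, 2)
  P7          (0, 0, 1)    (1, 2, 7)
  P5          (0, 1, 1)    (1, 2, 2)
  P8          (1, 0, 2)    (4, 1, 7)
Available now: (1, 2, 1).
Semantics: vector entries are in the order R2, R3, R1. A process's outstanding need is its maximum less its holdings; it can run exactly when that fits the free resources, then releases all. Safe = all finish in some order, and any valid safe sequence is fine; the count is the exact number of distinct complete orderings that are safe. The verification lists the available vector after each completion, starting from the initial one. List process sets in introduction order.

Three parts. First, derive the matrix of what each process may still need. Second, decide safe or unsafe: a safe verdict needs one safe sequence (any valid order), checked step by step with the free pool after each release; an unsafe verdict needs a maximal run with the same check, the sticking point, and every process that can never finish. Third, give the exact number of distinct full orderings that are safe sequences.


(1) Remaining need (order R2, R3, R1):
  P6: (2, 1, 1)
  P4: (1, 0, 2)
  P7: (1, 2, 6)
  P5: (1, 1, 1)
  P8: (3, 1, 5)
(2) SAFE. One safe sequence: P5, P4, P6, P8, P7.
Key observation: P5 marks the first exact bind of the order: its need (1, 1, 1) fits the free (1, 2, 1) with zero slack on a requested resource.
Check, step by step:
  pool = (1, 2, 1)
  run P5 (needs (1, 1, 1), free (1, 2, 1)); after release of (0, 1, 1) the pool is (1, 3, 2)
  run P4 (needs (1, 0, 2), free (1, 3, 2)); after release of (1, 1, 0) the pool is (2, 4, 2)
  run P6 (needs (2, 1, 1), free (2, 4, 2)); after release of (2, 0, 3) the pool is (4, 4, 5)
  run P8 (needs (3, 1, 5), free (4, 4, 5)); after release of (1, 0, 2) the pool is (5, 4, 7)
  run P7 (needs (1, 2, 6), free (5, 4, 7)); after release of (0, 0, 1) the pool is (5, 4, 8)
(3) The exact count: 1 of the possible complete orderings is a safe sequence.


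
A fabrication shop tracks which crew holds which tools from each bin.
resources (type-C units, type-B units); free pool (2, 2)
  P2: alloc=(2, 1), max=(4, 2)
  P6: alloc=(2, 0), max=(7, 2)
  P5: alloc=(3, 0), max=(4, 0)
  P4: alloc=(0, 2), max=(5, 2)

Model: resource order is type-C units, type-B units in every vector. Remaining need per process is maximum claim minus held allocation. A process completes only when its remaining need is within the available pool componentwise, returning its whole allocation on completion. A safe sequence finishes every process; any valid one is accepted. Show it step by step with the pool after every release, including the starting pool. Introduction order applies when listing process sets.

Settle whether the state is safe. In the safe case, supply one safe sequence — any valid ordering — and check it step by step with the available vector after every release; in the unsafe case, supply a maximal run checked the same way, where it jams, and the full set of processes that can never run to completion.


SAFE, for example via the order P5, P2, P4, P6.
Key observation: the order never hits an exact fit; P5 is the first step at the minimum slack of 1 on its requested resources ((1, 0), (2, 2) free).
Walking it through:
  pool = (2, 2)
  P5: need (1, 0) fits (2, 2); releases (3, 0), pool now (5, 2)
  P2: need (2, 1) fits (5, 2); releases (2, 1), pool now (7, 3)
  P4: need (5, 0) fits (7, 3); releases (0, 2), pool now (7, 5)
  P6: need (5, 2) fits (7, 5); releases (2, 0), pool now (9, 5)


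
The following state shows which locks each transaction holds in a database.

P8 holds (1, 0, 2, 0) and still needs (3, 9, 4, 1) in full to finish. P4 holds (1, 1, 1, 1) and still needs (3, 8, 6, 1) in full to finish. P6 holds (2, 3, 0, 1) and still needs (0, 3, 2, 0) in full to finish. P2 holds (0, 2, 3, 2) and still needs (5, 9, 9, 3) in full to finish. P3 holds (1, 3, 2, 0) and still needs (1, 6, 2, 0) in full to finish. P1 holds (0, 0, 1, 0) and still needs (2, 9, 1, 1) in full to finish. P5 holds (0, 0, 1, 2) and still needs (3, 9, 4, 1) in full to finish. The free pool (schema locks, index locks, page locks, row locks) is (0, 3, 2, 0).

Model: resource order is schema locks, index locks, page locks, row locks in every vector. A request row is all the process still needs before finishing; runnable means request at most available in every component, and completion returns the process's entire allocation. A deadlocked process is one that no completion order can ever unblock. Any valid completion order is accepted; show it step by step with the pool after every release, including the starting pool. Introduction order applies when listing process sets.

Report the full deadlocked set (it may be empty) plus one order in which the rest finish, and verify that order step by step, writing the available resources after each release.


The deadlocked set is empty.
Key observation: beginning at P6, releases accumulate fast enough that every process eventually fits.
One completion order for the rest: P6, P3, P8, P1, P5, P4, P2. Check, step by step:
  pool = (0, 3, 2, 0)
  run P6 (needs (0, 3, 2, 0), free (0, 3, 2, 0)); after release of (2, 3, 0, 1) the pool is (2, 6, 2, 1)
  run P3 (needs (1, 6, 2, 0), free (2, 6, 2, 1)); after release of (1, 3, 2, 0) the pool is (3, 9, 4, 1)
  run P8 (needs (3, 9, 4, 1), free (3, 9, 4, 1)); after release of (1, 0, 2, 0) the pool is (4, 9, 6, 1)
  run P1 (needs (2, 9, 1, 1), free (4, 9, 6, 1)); after release of (0, 0, 1, 0) the pool is (4, 9, 7, 1)
  run P5 (needs (3, 9, 4, 1), free (4, 9, 7, 1)); after release of (0, 0, 1, 2) the pool is (4, 9, 8, 3)
  run P4 (needs (3, 8, 6, 1), free (4, 9, 8, 3)); after release of (1, 1, 1, 1) the pool is (5, 10, 9, 4)
  run P2 (needs (5, 9, 9, 3), free (5, 10, 9, 4)); after release of (0, 2, 3, 2) the pool is (5, 12, 12, 6)


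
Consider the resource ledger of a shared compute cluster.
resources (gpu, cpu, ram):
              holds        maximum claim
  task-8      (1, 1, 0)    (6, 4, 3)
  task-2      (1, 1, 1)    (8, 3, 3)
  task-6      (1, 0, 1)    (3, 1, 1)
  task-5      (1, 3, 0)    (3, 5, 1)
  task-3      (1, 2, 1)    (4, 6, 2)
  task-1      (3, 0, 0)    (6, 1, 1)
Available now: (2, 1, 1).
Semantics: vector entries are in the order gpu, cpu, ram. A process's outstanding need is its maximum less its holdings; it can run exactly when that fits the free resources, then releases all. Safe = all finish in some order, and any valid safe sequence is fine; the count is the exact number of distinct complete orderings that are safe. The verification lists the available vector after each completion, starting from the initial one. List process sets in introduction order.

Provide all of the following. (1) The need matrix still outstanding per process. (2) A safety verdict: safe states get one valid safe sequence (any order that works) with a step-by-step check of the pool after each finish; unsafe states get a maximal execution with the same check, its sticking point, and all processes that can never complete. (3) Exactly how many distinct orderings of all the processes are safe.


(1) Remaining need (order gpu, cpu, ram):
  task-8: (5, 3, 3)
  task-2: (7, 2, 2)
  task-6: (2, 1, 0)
  task-5: (2, 2, 1)
  task-3: (3, 4, 1)
  task-1: (3, 1, 1)
(2) UNSAFE — no complete ordering exists.
Key observation: the wall is cpu: completing task-6, task-1 brings the pool only to (6, 1, 2), and all the rest need more.
Going as far as possible: task-6, task-1; after that, nothing fits. Walking it through:
  pool = (2, 1, 1)
  task-6 needs (2, 1, 0) <= (2, 1, 1) -> finishes; pool += (1, 0, 1) = (3, 1, 2)
  task-1 needs (3, 1, 1) <= (3, 1, 2) -> finishes; pool += (3, 0, 0) = (6, 1, 2)
  task-8 cannot run: need (5, 3, 3) vs free (6, 1, 2) (insufficient cpu and ram)
  task-2 cannot run: need (7, 2, 2) vs free (6, 1, 2) (insufficient gpu and cpu)
  task-5 cannot run: need (2, 2, 1) vs free (6, 1, 2) (insufficient cpu)
  task-3 cannot run: need (3, 4, 1) vs free (6, 1, 2) (insufficient cpu)
Permanently blocked: task-8, task-2, task-5 and task-3.
(3) The exact count: 0 of the possible complete orderings are safe sequences.


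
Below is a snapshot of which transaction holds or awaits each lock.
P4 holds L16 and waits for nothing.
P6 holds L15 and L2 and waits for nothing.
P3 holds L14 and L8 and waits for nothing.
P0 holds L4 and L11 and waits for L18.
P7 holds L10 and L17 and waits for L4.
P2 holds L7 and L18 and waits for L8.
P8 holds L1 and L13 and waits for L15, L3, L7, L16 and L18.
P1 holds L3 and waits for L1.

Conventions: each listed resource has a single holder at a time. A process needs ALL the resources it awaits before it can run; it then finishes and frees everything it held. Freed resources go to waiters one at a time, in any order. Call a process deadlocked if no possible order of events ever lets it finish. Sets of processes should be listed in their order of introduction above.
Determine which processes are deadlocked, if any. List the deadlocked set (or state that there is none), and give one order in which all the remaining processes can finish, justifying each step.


Deadlocked: P8 and P1.
Key observation: the knot is the closed ring of waits P8 -> P1 -> P8; no other process is dragged down with it.
A valid finishing order for the others: P3, P2, P6, P0, P7, P4.
Check, step by step:
  run P3 (it waits on nothing); releases L14 and L8
  P2 waits on L8 — all released -> runs and releases L7 and L18
  run P6 (it waits on nothing); releases L15 and L2
  P0 waits on L18 — all released -> runs and releases L4 and L11
  P7 waits on L4 — all released -> runs and releases L10 and L17
  run P4 (it waits on nothing); releases L16


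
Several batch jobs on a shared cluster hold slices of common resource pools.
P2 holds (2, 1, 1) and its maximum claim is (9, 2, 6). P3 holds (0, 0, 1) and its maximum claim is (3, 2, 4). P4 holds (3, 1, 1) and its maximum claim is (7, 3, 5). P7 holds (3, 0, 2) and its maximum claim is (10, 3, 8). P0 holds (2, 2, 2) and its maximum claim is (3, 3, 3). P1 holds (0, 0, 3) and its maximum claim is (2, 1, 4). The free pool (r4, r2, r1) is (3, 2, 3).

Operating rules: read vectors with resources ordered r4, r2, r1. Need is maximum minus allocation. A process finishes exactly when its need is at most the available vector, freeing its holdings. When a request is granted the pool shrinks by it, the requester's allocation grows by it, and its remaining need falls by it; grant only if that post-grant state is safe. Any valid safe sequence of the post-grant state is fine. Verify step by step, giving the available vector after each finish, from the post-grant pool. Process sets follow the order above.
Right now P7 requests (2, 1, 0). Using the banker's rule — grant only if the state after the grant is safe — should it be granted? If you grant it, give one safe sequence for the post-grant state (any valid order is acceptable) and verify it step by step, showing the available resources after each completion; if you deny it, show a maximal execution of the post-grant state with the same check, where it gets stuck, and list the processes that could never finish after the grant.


DENY: after the grant no complete ordering would exist.
Key observation: after P0, P1, P3 complete, (3, 3, 9) is the best the pool ever gets, yet each leftover process wants more r4.
Pretend the grant happened; the run P0, P1, P3 goes as far as possible. Step-by-step check:
  pool = (1, 1, 3)
  P0: need (1, 1, 1) fits (1, 1, 3); releases (2, 2, 2), pool now (3, 3, 5)
  P1: need (2, 1, 1) fits (3, 3, 5); releases (0, 0, 3), pool now (3, 3, 8)
  P3: need (3, 2, 3) fits (3, 3, 8); releases (0, 0, 1), pool now (3, 3, 9)
  P2 still needs (7, 1, 5) but only (3, 3, 9) is free — short on r4
  P4 still needs (4, 2, 4) but only (3, 3, 9) is free — short on r4
  P7 still needs (5, 2, 6) but only (3, 3, 9) is free — short on r4
Post-grant, the permanently blocked set is P2, P4 and P7.


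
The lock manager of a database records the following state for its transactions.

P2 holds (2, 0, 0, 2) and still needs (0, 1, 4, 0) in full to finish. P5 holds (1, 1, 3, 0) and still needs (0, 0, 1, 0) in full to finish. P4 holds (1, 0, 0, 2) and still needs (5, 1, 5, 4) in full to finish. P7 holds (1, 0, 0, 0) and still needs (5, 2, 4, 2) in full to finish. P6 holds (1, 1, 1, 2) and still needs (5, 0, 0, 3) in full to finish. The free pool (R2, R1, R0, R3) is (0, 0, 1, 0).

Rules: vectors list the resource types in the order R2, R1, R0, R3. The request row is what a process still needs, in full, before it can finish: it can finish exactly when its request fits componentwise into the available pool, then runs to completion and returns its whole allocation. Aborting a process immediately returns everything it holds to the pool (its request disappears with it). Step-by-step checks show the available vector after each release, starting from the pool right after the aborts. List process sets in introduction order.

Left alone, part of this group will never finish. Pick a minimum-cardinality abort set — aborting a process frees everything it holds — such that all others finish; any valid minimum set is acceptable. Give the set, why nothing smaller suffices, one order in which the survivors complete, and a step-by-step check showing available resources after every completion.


Minimum abort set: P4 and P7.
Key observation: P6 had no path to completion before; after the abort of P4 and P7 ((2, 0, 0, 2) returned), step 3 is where it fits.
No one abort is enough; case by case: P2 alone leaves P4 blocked (short on R2, R0 and R3); P5 alone leaves P4 blocked (short on R2, R0 and R3); P4 alone leaves P7 blocked (short on R2 and R1); P7 alone leaves P4 blocked (short on R2, R0 and R3); P6 alone leaves P4 blocked (short on R2).
One survivor order: P5, P2, P6. Walking it through (post-abort pool first):
  pool = (2, 0, 1, 2)
  P5 needs (0, 0, 1, 0) <= (2, 0, 1, 2) -> finishes; pool += (1, 1, 3, 0) = (3, 1, 4, 2)
  P2 needs (0, 1, 4, 0) <= (3, 1, 4, 2) -> finishes; pool += (2, 0, 0, 2) = (5, 1, 4, 4)
  P6 needs (5, 0, 0, 3) <= (5, 1, 4, 4) -> finishes; pool += (1, 1, 1, 2) = (6, 2, 5, 6)


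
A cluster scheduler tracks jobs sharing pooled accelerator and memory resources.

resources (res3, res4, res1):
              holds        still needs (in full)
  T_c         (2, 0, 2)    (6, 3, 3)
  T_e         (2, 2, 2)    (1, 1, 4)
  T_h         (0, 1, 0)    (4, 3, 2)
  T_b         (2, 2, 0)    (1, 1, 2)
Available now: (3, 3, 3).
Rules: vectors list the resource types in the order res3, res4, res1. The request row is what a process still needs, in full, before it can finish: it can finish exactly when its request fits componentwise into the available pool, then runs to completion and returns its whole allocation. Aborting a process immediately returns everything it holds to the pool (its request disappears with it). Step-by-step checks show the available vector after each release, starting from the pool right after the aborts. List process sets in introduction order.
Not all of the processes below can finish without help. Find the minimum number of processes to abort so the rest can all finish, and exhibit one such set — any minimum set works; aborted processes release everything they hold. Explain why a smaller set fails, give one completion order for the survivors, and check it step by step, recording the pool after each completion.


Abort T_c.
Key observation: aborting T_c returns (2, 0, 2), and T_e — hopeless before — runs at step 1 with the returned capacity in the pool.
Minimality: the empty abort set fails — the state is deadlocked as it stands.
Survivors finish in the order: T_e, T_b, T_h. Verifying each step (pool after the aborts first):
  pool = (5, 3, 5)
  run T_e (needs (1, 1, 4), free (5, 3, 5)); after release of (2, 2, 2) the pool is (7, 5, 7)
  run T_b (needs (1, 1, 2), free (7, 5, 7)); after release of (2, 2, 0) the pool is (9, 7, 7)
  run T_h (needs (4, 3, 2), free (9, 7, 7)); after release of (0, 1, 0) the pool is (9, 8, 7)


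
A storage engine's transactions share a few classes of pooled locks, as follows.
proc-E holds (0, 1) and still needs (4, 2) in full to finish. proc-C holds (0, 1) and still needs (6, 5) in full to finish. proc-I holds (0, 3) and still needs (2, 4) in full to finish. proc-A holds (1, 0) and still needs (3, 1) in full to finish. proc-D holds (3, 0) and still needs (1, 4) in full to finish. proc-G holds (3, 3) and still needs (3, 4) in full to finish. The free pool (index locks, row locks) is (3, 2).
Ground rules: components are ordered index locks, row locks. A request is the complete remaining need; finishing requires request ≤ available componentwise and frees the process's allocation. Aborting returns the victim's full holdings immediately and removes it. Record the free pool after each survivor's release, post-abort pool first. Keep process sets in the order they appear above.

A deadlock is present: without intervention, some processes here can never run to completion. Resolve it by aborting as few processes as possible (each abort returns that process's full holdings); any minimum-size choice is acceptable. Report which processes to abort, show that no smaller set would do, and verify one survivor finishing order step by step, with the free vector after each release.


The answer: abort proc-C.
Key observation: the deadlocked proc-D becomes finishable only because proc-C released (0, 1); it completes at step 3 below.
No smaller set exists: with zero aborts the deadlock remains.
One survivor order: proc-A, proc-E, proc-D, proc-G, proc-I. Step-by-step check (post-abort pool first):
  pool = (3, 3)
  run proc-A (needs (3, 1), free (3, 3)); after release of (1, 0) the pool is (4, 3)
  run proc-E (needs (4, 2), free (4, 3)); after release of (0, 1) the pool is (4, 4)
  run proc-D (needs (1, 4), free (4, 4)); after release of (3, 0) the pool is (7, 4)
  run proc-G (needs (3, 4), free (7, 4)); after release of (3, 3) the pool is (10, 7)
  run proc-I (needs (2, 4), free (10, 7)); after release of (0, 3) the pool is (10, 10)


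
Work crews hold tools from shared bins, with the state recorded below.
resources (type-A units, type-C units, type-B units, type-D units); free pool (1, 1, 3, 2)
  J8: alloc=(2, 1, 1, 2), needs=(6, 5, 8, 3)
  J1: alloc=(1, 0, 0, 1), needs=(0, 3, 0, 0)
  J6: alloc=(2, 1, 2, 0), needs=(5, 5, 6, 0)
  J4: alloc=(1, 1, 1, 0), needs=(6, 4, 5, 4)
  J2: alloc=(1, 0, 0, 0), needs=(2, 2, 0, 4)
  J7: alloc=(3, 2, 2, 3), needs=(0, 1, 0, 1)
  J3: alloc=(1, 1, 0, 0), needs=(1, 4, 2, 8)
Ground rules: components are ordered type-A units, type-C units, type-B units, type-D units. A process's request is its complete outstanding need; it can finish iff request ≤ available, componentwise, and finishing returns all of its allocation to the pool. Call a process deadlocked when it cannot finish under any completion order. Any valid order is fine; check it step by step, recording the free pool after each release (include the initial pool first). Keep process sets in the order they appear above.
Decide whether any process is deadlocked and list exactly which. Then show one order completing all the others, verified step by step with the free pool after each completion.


The deadlocked set is J8, J6, J4 and J3.
Key observation: even finishing J7, J2, J1 leaves just (6, 3, 5, 6) free — too little type-C units for any of the remaining processes.
The rest can finish in the order J7, J2, J1. Step-by-step check:
  pool = (1, 1, 3, 2)
  run J7 (needs (0, 1, 0, 1), free (1, 1, 3, 2)); after release of (3, 2, 2, 3) the pool is (4, 3, 5, 5)
  run J2 (needs (2, 2, 0, 4), free (4, 3, 5, 5)); after release of (1, 0, 0, 0) the pool is (5, 3, 5, 5)
  run J1 (needs (0, 3, 0, 0), free (5, 3, 5, 5)); after release of (1, 0, 0, 1) the pool is (6, 3, 5, 6)
The blocked processes can never fit:
  J8 still needs (6, 5, 8, 3) but only (6, 3, 5, 6) is free — short on type-C units and type-B units
  J6 still needs (5, 5, 6, 0) but only (6, 3, 5, 6) is free — short on type-C units and type-B units
  J4 still needs (6, 4, 5, 4) but only (6, 3, 5, 6) is free — short on type-C units
  J3 still needs (1, 4, 2, 8) but only (6, 3, 5, 6) is free — short on type-C units and type-D units
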